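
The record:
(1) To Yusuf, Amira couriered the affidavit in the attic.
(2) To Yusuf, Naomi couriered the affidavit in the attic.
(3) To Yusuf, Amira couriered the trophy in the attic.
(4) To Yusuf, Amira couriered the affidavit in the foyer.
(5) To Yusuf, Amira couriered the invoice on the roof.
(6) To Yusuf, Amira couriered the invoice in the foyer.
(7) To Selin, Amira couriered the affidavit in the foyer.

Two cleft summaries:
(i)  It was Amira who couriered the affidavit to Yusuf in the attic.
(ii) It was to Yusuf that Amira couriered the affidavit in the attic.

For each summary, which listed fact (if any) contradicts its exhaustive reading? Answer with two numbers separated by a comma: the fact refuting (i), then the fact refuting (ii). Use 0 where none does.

Summary (i) focuses "Amira" (the agent); background same thing, recipient, setting (the affidavit / Yusuf / in the attic). Fact (2) matches that background with agent = Naomi — refutes (i).
Summary (ii) focuses "Yusuf" (the recipient); background same agent, thing, setting (Amira / the affidavit / in the attic). No fact matches that background with a different recipient, so 0.

2, 0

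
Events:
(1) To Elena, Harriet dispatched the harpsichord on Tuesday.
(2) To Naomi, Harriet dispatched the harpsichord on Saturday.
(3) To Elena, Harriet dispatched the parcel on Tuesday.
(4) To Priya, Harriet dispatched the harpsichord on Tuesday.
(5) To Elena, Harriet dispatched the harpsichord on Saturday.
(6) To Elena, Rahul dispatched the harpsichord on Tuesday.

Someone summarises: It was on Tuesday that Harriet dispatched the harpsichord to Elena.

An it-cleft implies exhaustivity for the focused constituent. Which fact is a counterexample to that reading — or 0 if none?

Focus of the cleft: "on Tuesday" (the setting). Presupposed background: Harriet as agent and the harpsichord as thing and Elena as recipient.
Exhaustivity: on Tuesday is the only setting satisfying that background.
But fact (5) also has Harriet as agent and the harpsichord as thing and Elena as recipient, with setting = on Saturday — so the exhaustive reading fails.

5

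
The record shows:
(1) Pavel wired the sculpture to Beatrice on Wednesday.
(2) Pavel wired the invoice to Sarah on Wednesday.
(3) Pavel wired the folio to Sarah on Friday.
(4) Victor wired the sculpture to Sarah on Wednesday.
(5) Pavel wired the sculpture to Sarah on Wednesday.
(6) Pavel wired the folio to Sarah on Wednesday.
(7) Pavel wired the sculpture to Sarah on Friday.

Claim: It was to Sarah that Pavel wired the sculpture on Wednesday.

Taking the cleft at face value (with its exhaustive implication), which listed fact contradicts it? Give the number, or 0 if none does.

The cleft puts "Sarah" in focus and presupposes the open proposition with agent = Pavel, thing = the sculpture, setting = on Wednesday.
The exhaustive reading says no other recipient fits that background.
But fact (1) also has agent = Pavel, thing = the sculpture, setting = on Wednesday, with recipient = Beatrice — so the exhaustive reading fails.

1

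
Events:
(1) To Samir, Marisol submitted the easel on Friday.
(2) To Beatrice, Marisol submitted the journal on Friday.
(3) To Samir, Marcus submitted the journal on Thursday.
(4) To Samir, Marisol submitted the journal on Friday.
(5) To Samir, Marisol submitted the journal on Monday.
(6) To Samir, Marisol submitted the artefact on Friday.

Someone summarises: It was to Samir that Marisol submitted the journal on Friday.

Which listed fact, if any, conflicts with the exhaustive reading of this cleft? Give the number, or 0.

2

The cleft puts "Samir" in focus and presupposes the open proposition with Marisol as agent and the journal as thing and on Friday as setting.
The exhaustive reading says no other recipient fits that background.
But fact (2) also has Marisol as agent and the journal as thing and on Friday as setting, with recipient = Beatrice — so the exhaustive reading fails.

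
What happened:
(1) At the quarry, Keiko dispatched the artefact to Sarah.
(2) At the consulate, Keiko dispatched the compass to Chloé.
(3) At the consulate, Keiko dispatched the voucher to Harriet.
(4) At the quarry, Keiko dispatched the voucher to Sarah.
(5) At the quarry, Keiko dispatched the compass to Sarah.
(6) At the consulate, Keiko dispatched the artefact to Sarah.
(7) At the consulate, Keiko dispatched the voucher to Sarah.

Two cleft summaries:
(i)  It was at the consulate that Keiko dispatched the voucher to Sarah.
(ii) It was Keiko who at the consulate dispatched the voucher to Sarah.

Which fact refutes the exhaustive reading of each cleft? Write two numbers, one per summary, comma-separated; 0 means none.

Summary (i) focuses "at the consulate" (the setting); background same agent, thing, recipient (Keiko / the voucher / Sarah). Fact (4) matches that background with setting = at the quarry — refutes (i).
Summary (ii) focuses "Keiko" (the agent); background same thing, recipient, setting (the voucher / Sarah / at the consulate). No fact matches that background with a different agent, so 0.

4, 0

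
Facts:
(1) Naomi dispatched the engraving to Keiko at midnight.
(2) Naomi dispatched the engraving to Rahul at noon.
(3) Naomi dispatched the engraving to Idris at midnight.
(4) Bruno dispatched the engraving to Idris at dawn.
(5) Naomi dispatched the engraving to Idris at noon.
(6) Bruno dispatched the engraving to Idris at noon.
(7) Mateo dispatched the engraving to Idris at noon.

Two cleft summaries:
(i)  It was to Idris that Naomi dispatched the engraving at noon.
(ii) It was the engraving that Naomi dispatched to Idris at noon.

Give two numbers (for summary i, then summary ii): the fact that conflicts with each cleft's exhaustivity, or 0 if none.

2, 0

(i): focus "Idris". Looking for agent = Naomi, thing = the engraving, setting = at noon with some other recipient — fact (2) has Rahul there. Refuted.
(ii): focus "the engraving". No fact shares agent = Naomi, recipient = Idris, setting = at noon with a different thing. 0.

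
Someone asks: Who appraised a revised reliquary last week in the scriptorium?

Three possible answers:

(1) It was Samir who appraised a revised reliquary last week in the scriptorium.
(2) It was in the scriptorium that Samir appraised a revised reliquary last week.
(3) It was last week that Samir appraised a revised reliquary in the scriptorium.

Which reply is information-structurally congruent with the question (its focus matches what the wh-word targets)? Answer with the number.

1

The question word "who" targets the subject (agent).
Option (1) clefts "Samir" — that matches what the question asks about.
Option (2) clefts "in the scriptorium" — the location, not what was asked.
Option (3) clefts "last week" — the time, not what was asked.
So the congruent reply is (1).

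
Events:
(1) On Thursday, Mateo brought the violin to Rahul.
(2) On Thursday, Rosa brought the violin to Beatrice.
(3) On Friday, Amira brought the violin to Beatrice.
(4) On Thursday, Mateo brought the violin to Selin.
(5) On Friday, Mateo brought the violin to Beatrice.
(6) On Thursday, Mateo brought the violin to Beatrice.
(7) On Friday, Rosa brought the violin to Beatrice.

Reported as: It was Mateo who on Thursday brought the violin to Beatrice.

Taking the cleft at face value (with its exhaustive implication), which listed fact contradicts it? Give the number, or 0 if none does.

Focus of the cleft: "Mateo" (the agent). Presupposed background: the violin as thing and Beatrice as recipient and on Thursday as setting.
Exhaustivity: Mateo is the only agent satisfying that background.
But fact (2) also has the violin as thing and Beatrice as recipient and on Thursday as setting, with agent = Rosa — so the exhaustive reading fails.

2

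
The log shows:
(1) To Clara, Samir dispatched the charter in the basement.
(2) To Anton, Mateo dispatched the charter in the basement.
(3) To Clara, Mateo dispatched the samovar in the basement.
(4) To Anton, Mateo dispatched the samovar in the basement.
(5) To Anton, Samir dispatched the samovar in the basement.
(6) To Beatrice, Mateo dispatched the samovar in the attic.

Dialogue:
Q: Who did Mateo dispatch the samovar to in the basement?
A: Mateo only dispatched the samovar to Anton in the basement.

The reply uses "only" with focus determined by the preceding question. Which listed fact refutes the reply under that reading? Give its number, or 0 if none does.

Answering "Who did ... to ...?" puts focus on the recipient — here, "Anton".
"Only" then excludes alternative recipients while the background — same agent, thing, setting (Mateo / the samovar / in the basement) — is held fixed.
Fact (3) shares the background with a different recipient (Clara) — counterexample.
(Fact (2) would refute a reading with focus on the thing — but that is not what the question asks.)

3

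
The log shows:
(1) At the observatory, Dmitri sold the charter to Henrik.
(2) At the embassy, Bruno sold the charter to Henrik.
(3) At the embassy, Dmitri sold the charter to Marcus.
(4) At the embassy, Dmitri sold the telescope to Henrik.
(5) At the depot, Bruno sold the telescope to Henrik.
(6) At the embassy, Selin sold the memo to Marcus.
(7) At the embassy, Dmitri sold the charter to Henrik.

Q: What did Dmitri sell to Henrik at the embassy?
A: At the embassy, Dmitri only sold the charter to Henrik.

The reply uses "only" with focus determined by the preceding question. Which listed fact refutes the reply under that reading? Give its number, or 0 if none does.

4

Answering "What did ...?" puts focus on the thing — here, "the charter".
"Only" then excludes alternative things while the background — agent = Dmitri, recipient = Henrik, setting = at the embassy — is held fixed.
Fact (4) shares the background with a different thing (the telescope) — counterexample.
(Fact (3) would refute a reading with focus on the recipient — but that is not what the question asks.)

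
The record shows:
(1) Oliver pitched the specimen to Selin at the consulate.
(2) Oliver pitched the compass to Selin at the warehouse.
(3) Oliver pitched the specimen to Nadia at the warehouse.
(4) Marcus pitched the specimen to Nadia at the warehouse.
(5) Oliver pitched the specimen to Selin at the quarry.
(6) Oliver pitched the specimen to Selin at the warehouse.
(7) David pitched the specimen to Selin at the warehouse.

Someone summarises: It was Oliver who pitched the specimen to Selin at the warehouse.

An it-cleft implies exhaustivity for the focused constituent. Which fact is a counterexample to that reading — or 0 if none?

7

Focus of the cleft: "Oliver" (the agent). Presupposed background: thing = the specimen, recipient = Selin, setting = at the warehouse.
The exhaustive reading says no other agent fits that background.
But fact (7) also has thing = the specimen, recipient = Selin, setting = at the warehouse, with agent = David — so the exhaustive reading fails.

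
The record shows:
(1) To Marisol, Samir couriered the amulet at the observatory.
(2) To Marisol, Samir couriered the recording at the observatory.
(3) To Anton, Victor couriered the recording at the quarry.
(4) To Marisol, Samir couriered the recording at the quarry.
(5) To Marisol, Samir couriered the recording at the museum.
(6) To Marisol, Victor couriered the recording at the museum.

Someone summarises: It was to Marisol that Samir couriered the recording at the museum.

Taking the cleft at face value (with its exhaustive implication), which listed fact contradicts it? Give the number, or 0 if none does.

0

Focus of the cleft: "Marisol" (the recipient). Presupposed background: agent = Samir, thing = the recording, setting = at the museum.
Exhaustivity: Marisol is the only recipient satisfying that background.
No listed fact matches the background with a different recipient. Exhaustivity holds.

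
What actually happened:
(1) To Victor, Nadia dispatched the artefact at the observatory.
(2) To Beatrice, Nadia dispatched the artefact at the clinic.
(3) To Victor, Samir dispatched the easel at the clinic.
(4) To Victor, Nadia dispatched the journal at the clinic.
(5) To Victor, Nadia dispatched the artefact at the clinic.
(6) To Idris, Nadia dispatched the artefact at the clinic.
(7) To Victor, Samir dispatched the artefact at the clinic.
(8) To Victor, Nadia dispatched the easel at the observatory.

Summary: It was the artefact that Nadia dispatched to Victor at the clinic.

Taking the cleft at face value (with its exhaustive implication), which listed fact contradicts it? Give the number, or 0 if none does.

4

The cleft puts "the artefact" in focus and presupposes the open proposition with agent = Nadia, recipient = Victor, setting = at the clinic.
The exhaustive reading says no other thing fits that background.
Fact (4) shares the background but with thing = the journal; exhaustivity is violated.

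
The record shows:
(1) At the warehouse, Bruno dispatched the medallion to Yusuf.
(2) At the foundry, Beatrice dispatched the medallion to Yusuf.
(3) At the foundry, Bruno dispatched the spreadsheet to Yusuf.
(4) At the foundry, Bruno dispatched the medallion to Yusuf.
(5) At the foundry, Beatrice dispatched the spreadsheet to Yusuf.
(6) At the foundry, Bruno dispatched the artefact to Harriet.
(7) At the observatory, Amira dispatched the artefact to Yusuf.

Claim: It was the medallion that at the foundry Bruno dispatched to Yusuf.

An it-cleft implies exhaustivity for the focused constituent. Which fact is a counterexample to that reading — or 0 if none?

3

Focus of the cleft: "the medallion" (the thing). Presupposed background: agent = Bruno, recipient = Yusuf, setting = at the foundry.
Exhaustivity: the medallion is the only thing satisfying that background.
But fact (3) also has agent = Bruno, recipient = Yusuf, setting = at the foundry, with thing = the spreadsheet — so the exhaustive reading fails.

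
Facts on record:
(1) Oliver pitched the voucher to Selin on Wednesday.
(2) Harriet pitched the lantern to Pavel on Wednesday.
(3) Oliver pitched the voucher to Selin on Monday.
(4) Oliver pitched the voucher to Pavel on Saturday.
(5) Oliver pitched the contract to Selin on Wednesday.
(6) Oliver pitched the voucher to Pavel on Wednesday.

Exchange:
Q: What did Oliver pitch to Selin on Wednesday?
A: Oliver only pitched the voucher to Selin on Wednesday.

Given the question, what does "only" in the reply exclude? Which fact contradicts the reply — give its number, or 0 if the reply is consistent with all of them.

5

Answering "What did ...?" puts focus on the thing — here, "the voucher".
"Only" then excludes alternative things while the background — same agent, recipient, setting (Oliver / Selin / on Wednesday) — is held fixed.
Fact (5) keeps same agent, recipient, setting (Oliver / Selin / on Wednesday) but has thing = the contract; that refutes the reply.
(Fact (3) would refute a reading with focus on the setting — but that is not what the question asks.)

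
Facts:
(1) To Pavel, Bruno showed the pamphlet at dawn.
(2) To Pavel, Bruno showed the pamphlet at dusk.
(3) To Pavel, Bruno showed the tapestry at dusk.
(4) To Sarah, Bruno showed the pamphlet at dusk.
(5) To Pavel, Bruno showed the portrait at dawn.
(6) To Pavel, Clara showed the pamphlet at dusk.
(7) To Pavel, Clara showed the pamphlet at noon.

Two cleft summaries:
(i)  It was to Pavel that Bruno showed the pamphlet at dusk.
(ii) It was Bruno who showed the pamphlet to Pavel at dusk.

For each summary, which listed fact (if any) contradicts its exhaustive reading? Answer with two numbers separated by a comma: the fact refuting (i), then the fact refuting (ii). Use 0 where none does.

(i): focus "Pavel". Looking for Bruno as agent and the pamphlet as thing and at dusk as setting with some other recipient — fact (4) has Sarah there. Refuted.
(ii): focus "Bruno". Looking for the pamphlet as thing and Pavel as recipient and at dusk as setting with some other agent — fact (6) has Clara there. Refuted.

4, 6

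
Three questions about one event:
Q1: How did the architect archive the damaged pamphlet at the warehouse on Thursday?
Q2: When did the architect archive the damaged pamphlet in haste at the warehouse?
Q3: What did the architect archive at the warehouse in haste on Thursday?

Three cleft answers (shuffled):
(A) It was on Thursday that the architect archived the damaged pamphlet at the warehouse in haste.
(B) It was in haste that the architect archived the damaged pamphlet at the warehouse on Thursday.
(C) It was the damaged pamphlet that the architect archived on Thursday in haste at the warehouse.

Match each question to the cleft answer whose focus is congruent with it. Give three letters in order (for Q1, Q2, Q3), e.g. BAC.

Q1 asks about the manner; cleft (B) focuses "in haste", which is the manner — so Q1 → B.
Q2 asks about the time; cleft (A) focuses "on Thursday", which is the time — so Q2 → A.
Q3 asks about the direct object; cleft (C) focuses "the damaged pamphlet", which is the direct object — so Q3 → C.
Mapping: Q1→B, Q2→A, Q3→C.

BAC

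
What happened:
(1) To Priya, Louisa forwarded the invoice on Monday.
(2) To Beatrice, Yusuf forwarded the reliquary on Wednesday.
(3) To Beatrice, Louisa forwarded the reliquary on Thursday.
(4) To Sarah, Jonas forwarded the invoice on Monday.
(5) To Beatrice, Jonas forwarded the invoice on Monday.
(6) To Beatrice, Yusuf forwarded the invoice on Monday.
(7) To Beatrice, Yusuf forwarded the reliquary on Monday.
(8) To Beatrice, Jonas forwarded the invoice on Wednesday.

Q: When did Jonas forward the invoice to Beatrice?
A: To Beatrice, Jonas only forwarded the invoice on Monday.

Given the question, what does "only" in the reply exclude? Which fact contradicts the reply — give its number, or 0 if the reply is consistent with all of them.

The question "When did ...?" targets the setting, so in the reply the focus falls on "on Monday".
So "only" ranges over settings; the rest (same agent, thing, recipient (Jonas / the invoice / Beatrice)) is presupposed.
Fact (8) keeps same agent, thing, recipient (Jonas / the invoice / Beatrice) but has setting = on Wednesday; that refutes the reply.
(Fact (4) would refute a reading with focus on the recipient — but that is not what the question asks.)

8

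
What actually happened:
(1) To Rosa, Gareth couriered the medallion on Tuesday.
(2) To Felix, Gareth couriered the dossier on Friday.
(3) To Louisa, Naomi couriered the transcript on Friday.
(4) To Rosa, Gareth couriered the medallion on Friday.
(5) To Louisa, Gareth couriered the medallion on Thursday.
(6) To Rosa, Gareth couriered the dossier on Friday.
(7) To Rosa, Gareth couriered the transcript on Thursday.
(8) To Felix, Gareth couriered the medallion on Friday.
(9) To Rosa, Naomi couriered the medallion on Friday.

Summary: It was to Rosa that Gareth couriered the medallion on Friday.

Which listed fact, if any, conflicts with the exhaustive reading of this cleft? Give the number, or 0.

The cleft puts "Rosa" in focus and presupposes the open proposition with Gareth as agent and the medallion as thing and on Friday as setting.
The exhaustive reading says no other recipient fits that background.
But fact (8) also has Gareth as agent and the medallion as thing and on Friday as setting, with recipient = Felix — so the exhaustive reading fails.

8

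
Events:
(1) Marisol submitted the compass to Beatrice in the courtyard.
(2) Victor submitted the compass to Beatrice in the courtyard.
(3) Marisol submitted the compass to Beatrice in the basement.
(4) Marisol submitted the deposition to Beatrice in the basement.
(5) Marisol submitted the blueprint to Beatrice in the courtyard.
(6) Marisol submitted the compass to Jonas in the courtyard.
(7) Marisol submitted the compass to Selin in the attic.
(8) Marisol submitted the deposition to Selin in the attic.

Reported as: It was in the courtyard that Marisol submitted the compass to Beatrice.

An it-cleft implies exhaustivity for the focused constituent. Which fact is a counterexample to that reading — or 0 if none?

The cleft puts "in the courtyard" in focus and presupposes the open proposition with Marisol as agent and the compass as thing and Beatrice as recipient.
The exhaustive reading says no other setting fits that background.
Fact (3) shares the background but with setting = in the basement; exhaustivity is violated.

3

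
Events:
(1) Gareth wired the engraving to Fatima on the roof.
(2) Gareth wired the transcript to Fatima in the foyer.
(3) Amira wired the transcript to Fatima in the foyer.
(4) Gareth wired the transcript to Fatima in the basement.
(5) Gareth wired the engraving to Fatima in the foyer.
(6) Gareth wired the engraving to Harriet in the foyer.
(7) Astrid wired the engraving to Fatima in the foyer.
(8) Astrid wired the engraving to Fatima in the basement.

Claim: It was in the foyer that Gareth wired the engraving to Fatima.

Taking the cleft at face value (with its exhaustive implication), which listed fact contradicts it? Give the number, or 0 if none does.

1

The cleft puts "in the foyer" in focus and presupposes the open proposition with Gareth as agent and the engraving as thing and Fatima as recipient.
Exhaustivity: in the foyer is the only setting satisfying that background.
But fact (1) also has Gareth as agent and the engraving as thing and Fatima as recipient, with setting = on the roof — so the exhaustive reading fails.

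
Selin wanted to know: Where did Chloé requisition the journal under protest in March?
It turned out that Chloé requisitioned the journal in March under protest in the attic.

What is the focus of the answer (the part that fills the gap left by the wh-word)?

The wh-word "where" asks about the location.
In the answer, "Chloé", "the journal", "in March" and "under protest" are given — repeated from the question.
The constituent filling the location gap is "in the attic"; that is the focus and would carry nuclear stress.

in the attic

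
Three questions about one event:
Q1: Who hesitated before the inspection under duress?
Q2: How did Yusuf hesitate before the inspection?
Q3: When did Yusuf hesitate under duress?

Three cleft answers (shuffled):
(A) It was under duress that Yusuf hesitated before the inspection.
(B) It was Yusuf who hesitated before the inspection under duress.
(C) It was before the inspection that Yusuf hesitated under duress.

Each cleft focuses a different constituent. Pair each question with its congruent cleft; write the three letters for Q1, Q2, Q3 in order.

BAC

Q1 asks about the subject (agent); cleft (B) focuses "Yusuf", which is the subject (agent) — so Q1 → B.
Q2 asks about the manner; cleft (A) focuses "under duress", which is the manner — so Q2 → A.
Q3 asks about the time; cleft (C) focuses "before the inspection", which is the time — so Q3 → C.
Mapping: Q1→B, Q2→A, Q3→C.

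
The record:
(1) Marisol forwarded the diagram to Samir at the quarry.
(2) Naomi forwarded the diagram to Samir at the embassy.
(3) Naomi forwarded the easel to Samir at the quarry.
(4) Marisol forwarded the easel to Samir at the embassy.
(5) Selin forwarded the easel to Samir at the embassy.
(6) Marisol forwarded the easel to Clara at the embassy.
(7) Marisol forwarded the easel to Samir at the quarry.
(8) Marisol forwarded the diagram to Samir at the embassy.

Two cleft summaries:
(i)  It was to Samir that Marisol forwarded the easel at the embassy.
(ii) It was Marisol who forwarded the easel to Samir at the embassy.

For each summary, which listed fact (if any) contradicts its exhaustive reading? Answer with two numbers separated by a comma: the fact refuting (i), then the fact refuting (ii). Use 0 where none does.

6, 5

Summary (i) focuses "Samir" (the recipient); background same agent, thing, setting (Marisol / the easel / at the embassy). Fact (6) matches that background with recipient = Clara — refutes (i).
Summary (ii) focuses "Marisol" (the agent); background same thing, recipient, setting (the easel / Samir / at the embassy). Fact (5) matches that background with agent = Selin — refutes (ii).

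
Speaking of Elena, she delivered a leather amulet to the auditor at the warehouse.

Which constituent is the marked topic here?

Elena

The construction explicitly marks "Elena" as what the sentence is about — the topic.
The remainder of the clause is the comment (what is said about the topic).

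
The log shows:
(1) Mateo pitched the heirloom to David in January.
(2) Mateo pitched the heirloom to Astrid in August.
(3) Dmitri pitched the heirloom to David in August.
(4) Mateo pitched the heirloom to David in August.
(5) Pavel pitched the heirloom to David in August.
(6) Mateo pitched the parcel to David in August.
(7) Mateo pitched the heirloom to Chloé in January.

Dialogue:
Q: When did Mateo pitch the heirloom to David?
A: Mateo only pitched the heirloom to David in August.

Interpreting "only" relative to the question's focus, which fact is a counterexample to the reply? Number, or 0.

1

Answering "When did ...?" puts focus on the setting — here, "in August".
So "only" ranges over settings; the rest (agent = Mateo, thing = the heirloom, recipient = David) is presupposed.
Fact (1) shares the background with a different setting (in January) — counterexample.
(Fact (6) would refute a reading with focus on the thing — but that is not what the question asks.)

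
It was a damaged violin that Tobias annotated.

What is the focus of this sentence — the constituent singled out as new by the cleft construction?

In an it-cleft "It was X that/who ...", the clefted constituent X is the focus; the that/who-clause expresses the presupposed open proposition.
Here the focus is "a damaged violin". The backgrounded (presupposed) material includes "Tobias".

a damaged violin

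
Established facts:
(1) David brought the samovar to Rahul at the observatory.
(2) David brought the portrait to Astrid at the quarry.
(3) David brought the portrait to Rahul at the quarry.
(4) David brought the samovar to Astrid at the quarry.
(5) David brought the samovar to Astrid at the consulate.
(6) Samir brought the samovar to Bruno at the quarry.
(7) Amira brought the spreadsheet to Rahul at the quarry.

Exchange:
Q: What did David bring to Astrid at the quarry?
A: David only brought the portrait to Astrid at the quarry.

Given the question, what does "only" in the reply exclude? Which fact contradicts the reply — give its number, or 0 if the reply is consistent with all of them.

4

Answering "What did ...?" puts focus on the thing — here, "the portrait".
"Only" then excludes alternative things while the background — same agent, recipient, setting (David / Astrid / at the quarry) — is held fixed.
Fact (4) shares the background with a different thing (the samovar) — counterexample.
(Fact (3) would refute a reading with focus on the recipient — but that is not what the question asks.)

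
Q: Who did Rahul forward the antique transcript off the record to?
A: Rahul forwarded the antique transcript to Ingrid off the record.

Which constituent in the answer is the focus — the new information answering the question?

The wh-word "who" asks about the recipient.
In the answer, "Rahul", "the antique transcript" and "off the record" are given — repeated from the question.
The constituent filling the recipient gap is "to Ingrid"; that is the focus and would carry nuclear stress.

to Ingrid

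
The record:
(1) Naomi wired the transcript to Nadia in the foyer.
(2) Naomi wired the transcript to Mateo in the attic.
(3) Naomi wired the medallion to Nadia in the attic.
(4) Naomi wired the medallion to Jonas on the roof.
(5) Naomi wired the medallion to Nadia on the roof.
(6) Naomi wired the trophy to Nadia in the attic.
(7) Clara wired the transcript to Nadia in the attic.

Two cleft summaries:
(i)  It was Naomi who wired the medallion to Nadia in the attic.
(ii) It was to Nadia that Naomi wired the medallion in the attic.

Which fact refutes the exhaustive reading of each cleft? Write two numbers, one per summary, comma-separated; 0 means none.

0, 0

(i): focus "Naomi". No fact shares thing = the medallion, recipient = Nadia, setting = in the attic with a different agent. 0.
(ii): focus "Nadia". No fact shares agent = Naomi, thing = the medallion, setting = in the attic with a different recipient. 0.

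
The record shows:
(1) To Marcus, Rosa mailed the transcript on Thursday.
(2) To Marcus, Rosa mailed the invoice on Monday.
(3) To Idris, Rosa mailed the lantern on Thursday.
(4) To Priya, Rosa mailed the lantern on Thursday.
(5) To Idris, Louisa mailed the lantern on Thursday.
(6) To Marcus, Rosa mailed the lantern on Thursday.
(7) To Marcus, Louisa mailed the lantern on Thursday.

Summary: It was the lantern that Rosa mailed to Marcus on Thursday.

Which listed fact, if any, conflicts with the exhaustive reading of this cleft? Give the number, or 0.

Focus of the cleft: "the lantern" (the thing). Presupposed background: same agent, recipient, setting (Rosa / Marcus / on Thursday).
The exhaustive reading says no other thing fits that background.
But fact (1) also has same agent, recipient, setting (Rosa / Marcus / on Thursday), with thing = the transcript — so the exhaustive reading fails.

1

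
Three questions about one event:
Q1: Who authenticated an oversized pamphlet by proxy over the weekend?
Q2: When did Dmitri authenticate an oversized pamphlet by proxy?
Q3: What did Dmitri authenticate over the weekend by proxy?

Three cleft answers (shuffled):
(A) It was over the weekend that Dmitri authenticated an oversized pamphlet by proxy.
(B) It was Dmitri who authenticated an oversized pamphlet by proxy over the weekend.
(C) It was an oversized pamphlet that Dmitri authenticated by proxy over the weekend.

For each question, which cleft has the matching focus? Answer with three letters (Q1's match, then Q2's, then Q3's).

BAC

Q1 asks about the subject (agent); cleft (B) focuses "Dmitri", which is the subject (agent) — so Q1 → B.
Q2 asks about the time; cleft (A) focuses "over the weekend", which is the time — so Q2 → A.
Q3 asks about the direct object; cleft (C) focuses "an oversized pamphlet", which is the direct object — so Q3 → C.
Mapping: Q1→B, Q2→A, Q3→C.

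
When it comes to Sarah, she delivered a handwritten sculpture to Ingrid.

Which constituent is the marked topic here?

Sarah

The construction explicitly marks "Sarah" as what the sentence is about — the topic.
The remainder of the clause is the comment (what is said about the topic).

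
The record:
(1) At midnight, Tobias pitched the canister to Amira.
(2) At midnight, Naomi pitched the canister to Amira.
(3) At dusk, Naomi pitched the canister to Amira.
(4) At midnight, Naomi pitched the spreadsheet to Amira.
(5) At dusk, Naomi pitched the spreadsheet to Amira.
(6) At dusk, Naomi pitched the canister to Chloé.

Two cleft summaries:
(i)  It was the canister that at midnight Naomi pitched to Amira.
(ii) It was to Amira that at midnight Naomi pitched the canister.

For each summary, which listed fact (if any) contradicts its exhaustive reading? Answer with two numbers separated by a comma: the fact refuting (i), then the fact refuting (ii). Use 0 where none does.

4, 0

(i): focus "the canister". Looking for agent = Naomi, recipient = Amira, setting = at midnight with some other thing — fact (4) has the spreadsheet there. Refuted.
(ii): focus "Amira". No fact shares agent = Naomi, thing = the canister, setting = at midnight with a different recipient. 0.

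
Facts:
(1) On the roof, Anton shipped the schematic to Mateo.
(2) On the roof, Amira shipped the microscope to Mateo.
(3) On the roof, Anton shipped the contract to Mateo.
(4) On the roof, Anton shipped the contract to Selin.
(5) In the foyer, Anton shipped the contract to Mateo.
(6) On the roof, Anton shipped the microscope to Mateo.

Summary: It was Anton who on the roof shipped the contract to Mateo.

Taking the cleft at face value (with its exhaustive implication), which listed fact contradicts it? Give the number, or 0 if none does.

Focus of the cleft: "Anton" (the agent). Presupposed background: thing = the contract, recipient = Mateo, setting = on the roof.
Exhaustivity: Anton is the only agent satisfying that background.
No listed fact matches the background with a different agent. Exhaustivity holds.

0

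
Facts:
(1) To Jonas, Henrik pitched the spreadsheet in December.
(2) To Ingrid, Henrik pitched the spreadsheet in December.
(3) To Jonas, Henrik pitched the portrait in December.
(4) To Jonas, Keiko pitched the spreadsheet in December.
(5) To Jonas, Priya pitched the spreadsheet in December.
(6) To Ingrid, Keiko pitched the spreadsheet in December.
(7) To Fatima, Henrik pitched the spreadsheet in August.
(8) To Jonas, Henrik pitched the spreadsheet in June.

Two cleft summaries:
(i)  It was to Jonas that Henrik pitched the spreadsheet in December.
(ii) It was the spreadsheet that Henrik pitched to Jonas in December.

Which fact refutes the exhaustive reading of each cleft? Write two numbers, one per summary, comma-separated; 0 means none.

2, 3

Summary (i) focuses "Jonas" (the recipient); background same agent, thing, setting (Henrik / the spreadsheet / in December). Fact (2) matches that background with recipient = Ingrid — refutes (i).
Summary (ii) focuses "the spreadsheet" (the thing); background same agent, recipient, setting (Henrik / Jonas / in December). Fact (3) matches that background with thing = the portrait — refutes (ii).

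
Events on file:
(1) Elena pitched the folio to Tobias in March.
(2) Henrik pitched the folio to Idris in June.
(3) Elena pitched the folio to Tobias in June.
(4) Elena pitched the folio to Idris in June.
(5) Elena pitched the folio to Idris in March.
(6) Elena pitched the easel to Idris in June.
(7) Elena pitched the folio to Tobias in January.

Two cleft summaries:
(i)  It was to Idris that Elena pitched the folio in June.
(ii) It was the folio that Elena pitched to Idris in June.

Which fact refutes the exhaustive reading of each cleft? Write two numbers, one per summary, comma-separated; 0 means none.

Summary (i) focuses "Idris" (the recipient); background same agent, thing, setting (Elena / the folio / in June). Fact (3) matches that background with recipient = Tobias — refutes (i).
Summary (ii) focuses "the folio" (the thing); background same agent, recipient, setting (Elena / Idris / in June). Fact (6) matches that background with thing = the easel — refutes (ii).

3, 6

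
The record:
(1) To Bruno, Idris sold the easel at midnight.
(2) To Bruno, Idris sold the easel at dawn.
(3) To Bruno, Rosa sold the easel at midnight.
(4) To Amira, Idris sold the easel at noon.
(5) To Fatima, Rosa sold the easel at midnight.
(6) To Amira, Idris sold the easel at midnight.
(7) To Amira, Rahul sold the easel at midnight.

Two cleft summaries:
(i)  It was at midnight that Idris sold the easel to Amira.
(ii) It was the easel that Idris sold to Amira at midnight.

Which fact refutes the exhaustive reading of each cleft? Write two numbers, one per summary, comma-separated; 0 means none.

4, 0

Summary (i) focuses "at midnight" (the setting); background Idris as agent and the easel as thing and Amira as recipient. Fact (4) matches that background with setting = at noon — refutes (i).
Summary (ii) focuses "the easel" (the thing); background Idris as agent and Amira as recipient and at midnight as setting. No fact matches that background with a different thing, so 0.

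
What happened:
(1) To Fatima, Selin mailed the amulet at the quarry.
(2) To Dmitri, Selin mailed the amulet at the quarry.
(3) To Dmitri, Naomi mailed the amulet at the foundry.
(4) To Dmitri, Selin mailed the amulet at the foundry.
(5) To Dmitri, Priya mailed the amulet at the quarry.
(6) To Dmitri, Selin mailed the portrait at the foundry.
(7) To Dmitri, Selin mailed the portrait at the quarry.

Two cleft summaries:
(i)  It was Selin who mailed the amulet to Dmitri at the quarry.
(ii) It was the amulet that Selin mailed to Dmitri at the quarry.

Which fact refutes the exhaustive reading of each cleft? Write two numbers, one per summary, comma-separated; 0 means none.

Summary (i) focuses "Selin" (the agent); background thing = the amulet, recipient = Dmitri, setting = at the quarry. Fact (5) matches that background with agent = Priya — refutes (i).
Summary (ii) focuses "the amulet" (the thing); background agent = Selin, recipient = Dmitri, setting = at the quarry. Fact (7) matches that background with thing = the portrait — refutes (ii).

5, 7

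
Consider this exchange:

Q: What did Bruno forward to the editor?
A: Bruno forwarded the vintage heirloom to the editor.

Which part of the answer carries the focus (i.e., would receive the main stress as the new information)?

The wh-word "what" asks about the direct object.
In the answer, "Bruno" and "to the editor" are given — repeated from the question.
The constituent filling the direct object gap is "the vintage heirloom"; that is the focus and would carry nuclear stress.

the vintage heirloom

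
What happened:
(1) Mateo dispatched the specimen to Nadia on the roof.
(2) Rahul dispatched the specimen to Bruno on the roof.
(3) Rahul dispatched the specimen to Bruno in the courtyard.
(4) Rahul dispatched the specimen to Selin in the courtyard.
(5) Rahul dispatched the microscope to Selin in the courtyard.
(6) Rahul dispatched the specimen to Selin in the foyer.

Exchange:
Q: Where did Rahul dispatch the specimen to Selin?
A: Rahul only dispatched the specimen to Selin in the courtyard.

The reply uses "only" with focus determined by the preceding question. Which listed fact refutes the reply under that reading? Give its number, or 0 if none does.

6

Answering "Where did ...?" puts focus on the setting — here, "in the courtyard".
"Only" then excludes alternative settings while the background — same agent, thing, recipient (Rahul / the specimen / Selin) — is held fixed.
Fact (6) keeps same agent, thing, recipient (Rahul / the specimen / Selin) but has setting = in the foyer; that refutes the reply.
(Fact (5) would refute a reading with focus on the thing — but that is not what the question asks.)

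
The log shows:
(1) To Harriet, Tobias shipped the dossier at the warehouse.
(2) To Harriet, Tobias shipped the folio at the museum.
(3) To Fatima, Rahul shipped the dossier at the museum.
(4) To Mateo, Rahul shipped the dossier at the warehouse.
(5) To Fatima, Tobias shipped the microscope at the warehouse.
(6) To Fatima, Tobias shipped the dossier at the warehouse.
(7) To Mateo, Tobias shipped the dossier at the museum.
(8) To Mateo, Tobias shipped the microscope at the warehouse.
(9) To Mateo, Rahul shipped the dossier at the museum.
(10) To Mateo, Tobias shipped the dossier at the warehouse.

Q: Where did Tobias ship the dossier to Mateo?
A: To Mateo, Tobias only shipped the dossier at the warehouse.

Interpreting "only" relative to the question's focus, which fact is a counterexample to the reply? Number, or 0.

7

Answering "Where did ...?" puts focus on the setting — here, "at the warehouse".
"Only" then excludes alternative settings while the background — Tobias as agent and the dossier as thing and Mateo as recipient — is held fixed.
Fact (7) shares the background with a different setting (at the museum) — counterexample.
(Fact (8) would refute a reading with focus on the thing — but that is not what the question asks.)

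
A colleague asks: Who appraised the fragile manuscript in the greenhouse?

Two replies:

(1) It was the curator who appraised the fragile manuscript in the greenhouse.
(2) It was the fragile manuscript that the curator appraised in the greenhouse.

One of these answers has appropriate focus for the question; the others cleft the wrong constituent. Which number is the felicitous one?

1

The question word "who" targets the subject (agent).
Option (1) clefts "the curator" — that matches what the question asks about.
Option (2) clefts "the fragile manuscript" — the direct object, not what was asked.
So the congruent reply is (1).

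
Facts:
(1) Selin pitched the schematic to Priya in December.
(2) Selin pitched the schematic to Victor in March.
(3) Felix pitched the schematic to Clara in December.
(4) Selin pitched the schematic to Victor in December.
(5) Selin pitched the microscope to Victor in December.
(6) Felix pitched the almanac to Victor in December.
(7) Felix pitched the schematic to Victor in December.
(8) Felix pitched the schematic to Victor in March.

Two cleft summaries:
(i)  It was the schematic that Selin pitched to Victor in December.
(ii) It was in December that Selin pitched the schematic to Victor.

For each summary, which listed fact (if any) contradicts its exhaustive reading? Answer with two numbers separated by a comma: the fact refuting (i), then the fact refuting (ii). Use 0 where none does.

5, 2

Summary (i) focuses "the schematic" (the thing); background Selin as agent and Victor as recipient and in December as setting. Fact (5) matches that background with thing = the microscope — refutes (i).
Summary (ii) focuses "in December" (the setting); background Selin as agent and the schematic as thing and Victor as recipient. Fact (2) matches that background with setting = in March — refutes (ii).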